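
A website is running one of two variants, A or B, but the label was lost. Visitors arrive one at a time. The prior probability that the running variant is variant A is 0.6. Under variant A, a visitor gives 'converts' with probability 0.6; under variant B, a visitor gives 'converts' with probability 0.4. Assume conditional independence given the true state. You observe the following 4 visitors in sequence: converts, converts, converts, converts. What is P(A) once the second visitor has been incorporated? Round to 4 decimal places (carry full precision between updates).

After 'converts': P(A) = 0.6·0.6000 / (0.6·0.6000 + 0.4·0.4000) ≈ 0.6923
After 'converts': P(A) = 0.6·0.6923 / (0.6·0.6923 + 0.4·0.3077) ≈ 0.7714

0.7714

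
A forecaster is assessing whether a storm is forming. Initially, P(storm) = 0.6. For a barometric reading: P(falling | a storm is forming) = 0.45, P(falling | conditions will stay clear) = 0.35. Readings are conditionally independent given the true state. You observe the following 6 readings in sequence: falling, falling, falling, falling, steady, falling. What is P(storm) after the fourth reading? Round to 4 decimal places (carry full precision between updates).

After 'falling': P(storm) = 0.45·0.6000 / (0.45·0.6000 + 0.35·0.4000) ≈ 0.6585
After 'falling': P(storm) = 0.45·0.6585 / (0.45·0.6585 + 0.35·0.3415) ≈ 0.7126
After 'falling': P(storm) = 0.45·0.7126 / (0.45·0.7126 + 0.35·0.2874) ≈ 0.7612
After 'falling': P(storm) = 0.45·0.7612 / (0.45·0.7612 + 0.35·0.2388) ≈ 0.8039

0.8039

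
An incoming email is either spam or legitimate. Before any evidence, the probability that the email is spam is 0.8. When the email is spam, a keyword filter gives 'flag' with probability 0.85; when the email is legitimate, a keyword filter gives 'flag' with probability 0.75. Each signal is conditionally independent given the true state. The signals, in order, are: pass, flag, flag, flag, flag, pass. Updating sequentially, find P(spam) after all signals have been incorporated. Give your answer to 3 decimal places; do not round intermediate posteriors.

After 'pass': P(spam) = 0.15·0.8000 / (0.15·0.8000 + 0.25·0.2000) ≈ 0.7059
After 'flag': P(spam) = 0.85·0.7059 / (0.85·0.7059 + 0.75·0.2941) ≈ 0.7312
After 'flag': P(spam) = 0.85·0.7312 / (0.85·0.7312 + 0.75·0.2688) ≈ 0.7551
After 'flag': P(spam) = 0.85·0.7551 / (0.85·0.7551 + 0.75·0.2449) ≈ 0.7775
After 'flag': P(spam) = 0.85·0.7775 / (0.85·0.7775 + 0.75·0.2225) ≈ 0.7984
After 'pass': P(spam) = 0.15·0.7984 / (0.15·0.7984 + 0.25·0.2016) ≈ 0.7038

0.704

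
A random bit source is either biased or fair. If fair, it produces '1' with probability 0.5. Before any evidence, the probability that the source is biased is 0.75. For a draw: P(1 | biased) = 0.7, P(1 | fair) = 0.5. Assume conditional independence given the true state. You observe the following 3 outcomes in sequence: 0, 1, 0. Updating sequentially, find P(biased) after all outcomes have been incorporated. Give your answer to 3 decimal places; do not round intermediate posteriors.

After '0': P(biased) = 0.3·0.7500 / (0.3·0.7500 + 0.5·0.2500) ≈ 0.6429
After '1': P(biased) = 0.7·0.6429 / (0.7·0.6429 + 0.5·0.3571) ≈ 0.7159
After '0': P(biased) = 0.3·0.7159 / (0.3·0.7159 + 0.5·0.2841) ≈ 0.6019

0.602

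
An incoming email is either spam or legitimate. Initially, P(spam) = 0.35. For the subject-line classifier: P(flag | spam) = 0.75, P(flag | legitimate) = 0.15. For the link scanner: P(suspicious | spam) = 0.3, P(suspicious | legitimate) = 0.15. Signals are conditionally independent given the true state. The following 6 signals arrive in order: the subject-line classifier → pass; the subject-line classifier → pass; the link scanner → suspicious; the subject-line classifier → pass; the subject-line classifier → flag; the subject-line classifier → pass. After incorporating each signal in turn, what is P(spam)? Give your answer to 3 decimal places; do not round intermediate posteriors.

0.039

Apply Bayes' rule sequentially, carrying P(spam) forward.
After the subject-line classifier='pass': P(spam) = 0.25·0.3500 / (0.25·0.3500 + 0.85·0.6500) ≈ 0.1367
After the subject-line classifier='pass': P(spam) = 0.25·0.1367 / (0.25·0.1367 + 0.85·0.8633) ≈ 0.0445
After the link scanner='suspicious': P(spam) = 0.3·0.0445 / (0.3·0.0445 + 0.15·0.9555) ≈ 0.0852
After the subject-line classifier='pass': P(spam) = 0.25·0.0852 / (0.25·0.0852 + 0.85·0.9148) ≈ 0.0267
After the subject-line classifier='flag': P(spam) = 0.75·0.0267 / (0.75·0.0267 + 0.15·0.9733) ≈ 0.1205
After the subject-line classifier='pass': P(spam) = 0.25·0.1205 / (0.25·0.1205 + 0.85·0.8795) ≈ 0.0387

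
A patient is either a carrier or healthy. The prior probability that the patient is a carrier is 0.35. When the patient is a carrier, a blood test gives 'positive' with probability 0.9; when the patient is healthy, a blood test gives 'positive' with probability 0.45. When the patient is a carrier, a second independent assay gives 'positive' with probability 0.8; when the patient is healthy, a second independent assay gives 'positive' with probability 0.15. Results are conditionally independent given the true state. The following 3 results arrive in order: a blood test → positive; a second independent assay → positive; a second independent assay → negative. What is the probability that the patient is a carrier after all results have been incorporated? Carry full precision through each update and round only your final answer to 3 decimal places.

0.575

Apply Bayes' rule sequentially, carrying P(carrier) forward.
After a blood test='positive': P(carrier) = 0.9·0.3500 / (0.9·0.3500 + 0.45·0.6500) ≈ 0.5185
After a second independent assay='positive': P(carrier) = 0.8·0.5185 / (0.8·0.5185 + 0.15·0.4815) ≈ 0.8517
After a second independent assay='negative': P(carrier) = 0.2·0.8517 / (0.2·0.8517 + 0.85·0.1483) ≈ 0.5747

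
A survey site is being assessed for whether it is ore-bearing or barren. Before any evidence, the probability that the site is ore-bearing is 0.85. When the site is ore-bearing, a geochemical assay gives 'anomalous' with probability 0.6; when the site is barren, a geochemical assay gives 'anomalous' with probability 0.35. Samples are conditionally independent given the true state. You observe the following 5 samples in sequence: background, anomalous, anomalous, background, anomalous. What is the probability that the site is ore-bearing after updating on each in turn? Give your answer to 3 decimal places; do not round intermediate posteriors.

After 'background': P(ore) = 0.4·0.8500 / (0.4·0.8500 + 0.65·0.1500) ≈ 0.7771
After 'anomalous': P(ore) = 0.6·0.7771 / (0.6·0.7771 + 0.35·0.2229) ≈ 0.8567
After 'anomalous': P(ore) = 0.6·0.8567 / (0.6·0.8567 + 0.35·0.1433) ≈ 0.9111
After 'background': P(ore) = 0.4·0.9111 / (0.4·0.9111 + 0.65·0.0889) ≈ 0.8631
After 'anomalous': P(ore) = 0.6·0.8631 / (0.6·0.8631 + 0.35·0.1369) ≈ 0.9153

0.915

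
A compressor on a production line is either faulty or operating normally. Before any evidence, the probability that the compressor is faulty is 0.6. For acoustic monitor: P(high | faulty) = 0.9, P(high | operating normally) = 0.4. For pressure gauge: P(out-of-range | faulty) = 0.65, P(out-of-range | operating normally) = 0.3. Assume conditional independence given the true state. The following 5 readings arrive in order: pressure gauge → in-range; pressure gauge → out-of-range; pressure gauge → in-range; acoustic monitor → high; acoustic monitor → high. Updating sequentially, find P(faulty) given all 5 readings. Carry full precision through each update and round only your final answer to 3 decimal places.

Apply Bayes' rule sequentially, carrying P(faulty) forward.
After pressure gauge='in-range': P(faulty) = 0.35·0.6000 / (0.35·0.6000 + 0.7·0.4000) ≈ 0.4286
After pressure gauge='out-of-range': P(faulty) = 0.65·0.4286 / (0.65·0.4286 + 0.3·0.5714) ≈ 0.6190
After pressure gauge='in-range': P(faulty) = 0.35·0.6190 / (0.35·0.6190 + 0.7·0.3810) ≈ 0.4483
After acoustic monitor='high': P(faulty) = 0.9·0.4483 / (0.9·0.4483 + 0.4·0.5517) ≈ 0.6464
After acoustic monitor='high': P(faulty) = 0.9·0.6464 / (0.9·0.6464 + 0.4·0.3536) ≈ 0.8044

0.804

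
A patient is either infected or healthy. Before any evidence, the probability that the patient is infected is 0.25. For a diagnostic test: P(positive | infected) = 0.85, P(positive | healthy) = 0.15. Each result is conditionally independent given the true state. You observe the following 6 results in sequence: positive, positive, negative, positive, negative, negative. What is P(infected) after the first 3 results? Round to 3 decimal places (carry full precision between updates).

After 'positive': P(infected) = 0.85·0.2500 / (0.85·0.2500 + 0.15·0.7500) ≈ 0.6538
After 'positive': P(infected) = 0.85·0.6538 / (0.85·0.6538 + 0.15·0.3462) ≈ 0.9146
After 'negative': P(infected) = 0.15·0.9146 / (0.15·0.9146 + 0.85·0.0854) ≈ 0.6538

0.654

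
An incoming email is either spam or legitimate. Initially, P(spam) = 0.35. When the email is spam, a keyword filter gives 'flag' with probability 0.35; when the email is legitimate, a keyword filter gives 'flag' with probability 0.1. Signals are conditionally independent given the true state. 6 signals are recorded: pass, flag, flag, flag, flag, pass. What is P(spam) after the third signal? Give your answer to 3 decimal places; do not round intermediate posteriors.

After 'pass': P(spam) = 0.65·0.3500 / (0.65·0.3500 + 0.9·0.6500) ≈ 0.2800
After 'flag': P(spam) = 0.35·0.2800 / (0.35·0.2800 + 0.1·0.7200) ≈ 0.5765
After 'flag': P(spam) = 0.35·0.5765 / (0.35·0.5765 + 0.1·0.4235) ≈ 0.8265

0.827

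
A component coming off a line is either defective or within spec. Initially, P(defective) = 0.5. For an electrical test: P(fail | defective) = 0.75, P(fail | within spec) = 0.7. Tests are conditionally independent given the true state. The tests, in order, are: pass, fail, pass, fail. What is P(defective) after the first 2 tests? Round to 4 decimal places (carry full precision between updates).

0.4717

After 'pass': P(defective) = 0.25·0.5000 / (0.25·0.5000 + 0.3·0.5000) ≈ 0.4545
After 'fail': P(defective) = 0.75·0.4545 / (0.75·0.4545 + 0.7·0.5455) ≈ 0.4717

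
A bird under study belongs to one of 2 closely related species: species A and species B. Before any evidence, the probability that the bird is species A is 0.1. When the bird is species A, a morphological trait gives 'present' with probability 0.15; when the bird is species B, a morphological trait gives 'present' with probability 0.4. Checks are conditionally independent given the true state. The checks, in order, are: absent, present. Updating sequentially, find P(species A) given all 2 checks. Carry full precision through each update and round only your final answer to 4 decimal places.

0.0557

Apply Bayes' rule sequentially, carrying P(species A) forward.
After 'absent': P(species A) = 0.85·0.1000 / (0.85·0.1000 + 0.6·0.9000) ≈ 0.1360
After 'present': P(species A) = 0.15·0.1360 / (0.15·0.1360 + 0.4·0.8640) ≈ 0.0557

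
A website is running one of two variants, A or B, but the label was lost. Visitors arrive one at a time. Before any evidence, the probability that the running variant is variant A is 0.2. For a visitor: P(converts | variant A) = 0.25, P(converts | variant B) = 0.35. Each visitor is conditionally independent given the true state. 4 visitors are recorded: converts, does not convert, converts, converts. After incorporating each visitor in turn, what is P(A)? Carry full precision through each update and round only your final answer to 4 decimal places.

Apply Bayes' rule sequentially, carrying P(A) forward.
After 'converts': P(A) = 0.25·0.2000 / (0.25·0.2000 + 0.35·0.8000) ≈ 0.1515
After 'does not convert': P(A) = 0.75·0.1515 / (0.75·0.1515 + 0.65·0.8485) ≈ 0.1708
After 'converts': P(A) = 0.25·0.1708 / (0.25·0.1708 + 0.35·0.8292) ≈ 0.1283
After 'converts': P(A) = 0.25·0.1283 / (0.25·0.1283 + 0.35·0.8717) ≈ 0.0951

0.0951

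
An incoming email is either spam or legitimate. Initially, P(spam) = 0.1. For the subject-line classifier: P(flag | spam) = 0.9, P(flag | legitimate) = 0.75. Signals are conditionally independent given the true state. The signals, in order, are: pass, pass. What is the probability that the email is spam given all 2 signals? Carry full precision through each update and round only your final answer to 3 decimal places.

Apply Bayes' rule sequentially, carrying P(spam) forward.
After 'pass': P(spam) = 0.1·0.1000 / (0.1·0.1000 + 0.25·0.9000) ≈ 0.0426
After 'pass': P(spam) = 0.1·0.0426 / (0.1·0.0426 + 0.25·0.9574) ≈ 0.0175

0.017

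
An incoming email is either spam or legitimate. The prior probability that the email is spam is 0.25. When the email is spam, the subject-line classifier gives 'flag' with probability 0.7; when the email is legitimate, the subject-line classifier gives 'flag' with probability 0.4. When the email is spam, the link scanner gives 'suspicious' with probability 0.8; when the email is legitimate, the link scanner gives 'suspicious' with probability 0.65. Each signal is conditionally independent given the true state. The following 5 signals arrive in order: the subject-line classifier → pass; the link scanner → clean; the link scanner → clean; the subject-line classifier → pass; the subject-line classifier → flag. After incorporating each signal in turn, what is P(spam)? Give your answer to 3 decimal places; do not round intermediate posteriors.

0.045

Each posterior becomes the prior for the next update.
After the subject-line classifier='pass': P(spam) = 0.3·0.2500 / (0.3·0.2500 + 0.6·0.7500) ≈ 0.1429
After the link scanner='clean': P(spam) = 0.2·0.1429 / (0.2·0.1429 + 0.35·0.8571) ≈ 0.0870
After the link scanner='clean': P(spam) = 0.2·0.0870 / (0.2·0.0870 + 0.35·0.9130) ≈ 0.0516
After the subject-line classifier='pass': P(spam) = 0.3·0.0516 / (0.3·0.0516 + 0.6·0.9484) ≈ 0.0265
After the subject-line classifier='flag': P(spam) = 0.7·0.0265 / (0.7·0.0265 + 0.4·0.9735) ≈ 0.0455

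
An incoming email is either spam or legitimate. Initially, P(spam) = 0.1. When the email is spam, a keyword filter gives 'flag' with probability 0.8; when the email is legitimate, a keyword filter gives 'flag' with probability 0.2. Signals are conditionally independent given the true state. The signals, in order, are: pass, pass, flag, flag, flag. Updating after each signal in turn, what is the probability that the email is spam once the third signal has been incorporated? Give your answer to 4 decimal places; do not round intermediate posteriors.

After 'pass': P(spam) = 0.2·0.1000 / (0.2·0.1000 + 0.8·0.9000) ≈ 0.0270
After 'pass': P(spam) = 0.2·0.0270 / (0.2·0.0270 + 0.8·0.9730) ≈ 0.0069
After 'flag': P(spam) = 0.8·0.0069 / (0.8·0.0069 + 0.2·0.9931) ≈ 0.0270

0.0270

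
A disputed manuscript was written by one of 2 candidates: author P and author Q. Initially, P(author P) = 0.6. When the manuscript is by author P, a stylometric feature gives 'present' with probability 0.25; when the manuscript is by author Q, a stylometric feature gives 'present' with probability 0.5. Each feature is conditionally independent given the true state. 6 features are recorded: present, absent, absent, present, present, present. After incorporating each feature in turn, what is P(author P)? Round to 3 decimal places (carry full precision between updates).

After 'present': P(author P) = 0.25·0.6000 / (0.25·0.6000 + 0.5·0.4000) ≈ 0.4286
After 'absent': P(author P) = 0.75·0.4286 / (0.75·0.4286 + 0.5·0.5714) ≈ 0.5294
After 'absent': P(author P) = 0.75·0.5294 / (0.75·0.5294 + 0.5·0.4706) ≈ 0.6279
After 'present': P(author P) = 0.25·0.6279 / (0.25·0.6279 + 0.5·0.3721) ≈ 0.4576
After 'present': P(author P) = 0.25·0.4576 / (0.25·0.4576 + 0.5·0.5424) ≈ 0.2967
After 'present': P(author P) = 0.25·0.2967 / (0.25·0.2967 + 0.5·0.7033) ≈ 0.1742

0.174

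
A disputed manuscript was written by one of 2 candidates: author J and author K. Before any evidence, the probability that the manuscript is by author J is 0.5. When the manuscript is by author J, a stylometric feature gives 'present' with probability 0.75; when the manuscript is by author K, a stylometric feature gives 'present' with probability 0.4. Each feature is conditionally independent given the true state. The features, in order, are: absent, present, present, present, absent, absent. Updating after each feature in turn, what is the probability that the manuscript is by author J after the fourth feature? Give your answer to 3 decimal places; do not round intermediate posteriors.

0.733

After 'absent': P(author J) = 0.25·0.5000 / (0.25·0.5000 + 0.6·0.5000) ≈ 0.2941
After 'present': P(author J) = 0.75·0.2941 / (0.75·0.2941 + 0.4·0.7059) ≈ 0.4386
After 'present': P(author J) = 0.75·0.4386 / (0.75·0.4386 + 0.4·0.5614) ≈ 0.5943
After 'present': P(author J) = 0.75·0.5943 / (0.75·0.5943 + 0.4·0.4057) ≈ 0.7331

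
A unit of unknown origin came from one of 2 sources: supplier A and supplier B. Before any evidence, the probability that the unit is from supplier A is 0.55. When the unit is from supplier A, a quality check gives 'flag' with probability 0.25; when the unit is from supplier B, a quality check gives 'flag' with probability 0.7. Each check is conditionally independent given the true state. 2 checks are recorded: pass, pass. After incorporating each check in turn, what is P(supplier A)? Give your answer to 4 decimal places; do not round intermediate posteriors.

After 'pass': P(supplier A) = 0.75·0.5500 / (0.75·0.5500 + 0.3·0.4500) ≈ 0.7534
After 'pass': P(supplier A) = 0.75·0.7534 / (0.75·0.7534 + 0.3·0.2466) ≈ 0.8842

0.8842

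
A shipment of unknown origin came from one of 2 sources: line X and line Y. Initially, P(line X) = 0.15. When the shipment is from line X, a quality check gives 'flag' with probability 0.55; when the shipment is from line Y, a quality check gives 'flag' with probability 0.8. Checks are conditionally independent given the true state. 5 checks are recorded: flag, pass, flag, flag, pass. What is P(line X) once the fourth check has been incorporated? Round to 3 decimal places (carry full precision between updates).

After 'flag': P(line X) = 0.55·0.1500 / (0.55·0.1500 + 0.8·0.8500) ≈ 0.1082
After 'pass': P(line X) = 0.45·0.1082 / (0.45·0.1082 + 0.2·0.8918) ≈ 0.2144
After 'flag': P(line X) = 0.55·0.2144 / (0.55·0.2144 + 0.8·0.7856) ≈ 0.1580
After 'flag': P(line X) = 0.55·0.1580 / (0.55·0.1580 + 0.8·0.8420) ≈ 0.1143

0.114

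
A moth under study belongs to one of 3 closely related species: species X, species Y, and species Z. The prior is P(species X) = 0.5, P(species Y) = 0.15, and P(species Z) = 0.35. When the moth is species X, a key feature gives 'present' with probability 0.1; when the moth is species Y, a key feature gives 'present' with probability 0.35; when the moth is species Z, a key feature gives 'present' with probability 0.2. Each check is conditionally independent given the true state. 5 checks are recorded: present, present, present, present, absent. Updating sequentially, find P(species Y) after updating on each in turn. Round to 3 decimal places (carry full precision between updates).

0.748

Apply Bayes' rule sequentially, carrying P(species Y) forward.
After 'present': normaliser = 0.1·0.5000 + 0.35·0.1500 + 0.2·0.3500; P(species X) ≈ 0.2899, P(species Y) ≈ 0.3043, P(species Z) ≈ 0.4058
After 'present': normaliser = 0.1·0.2899 + 0.35·0.3043 + 0.2·0.4058; P(species X) ≈ 0.1338, P(species Y) ≈ 0.4916, P(species Z) ≈ 0.3746
After 'present': normaliser = 0.1·0.1338 + 0.35·0.4916 + 0.2·0.3746; P(species X) ≈ 0.0514, P(species Y) ≈ 0.6609, P(species Z) ≈ 0.2877
After 'present': normaliser = 0.1·0.0514 + 0.35·0.6609 + 0.2·0.2877; P(species X) ≈ 0.0175, P(species Y) ≈ 0.7868, P(species Z) ≈ 0.1957
After 'absent': normaliser = 0.9·0.0175 + 0.65·0.7868 + 0.8·0.1957; P(species X) ≈ 0.0230, P(species Y) ≈ 0.7480, P(species Z) ≈ 0.2290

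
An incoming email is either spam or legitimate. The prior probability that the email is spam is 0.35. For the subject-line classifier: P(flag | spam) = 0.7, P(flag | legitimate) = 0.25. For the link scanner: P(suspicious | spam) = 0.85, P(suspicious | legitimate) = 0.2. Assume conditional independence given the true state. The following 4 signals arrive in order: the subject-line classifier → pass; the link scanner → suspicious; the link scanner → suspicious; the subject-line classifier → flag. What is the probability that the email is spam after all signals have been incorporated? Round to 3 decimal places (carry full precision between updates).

0.916

After the subject-line classifier='pass': P(spam) = 0.3·0.3500 / (0.3·0.3500 + 0.75·0.6500) ≈ 0.1772
After the link scanner='suspicious': P(spam) = 0.85·0.1772 / (0.85·0.1772 + 0.2·0.8228) ≈ 0.4779
After the link scanner='suspicious': P(spam) = 0.85·0.4779 / (0.85·0.4779 + 0.2·0.5221) ≈ 0.7955
After the subject-line classifier='flag': P(spam) = 0.7·0.7955 / (0.7·0.7955 + 0.25·0.2045) ≈ 0.9159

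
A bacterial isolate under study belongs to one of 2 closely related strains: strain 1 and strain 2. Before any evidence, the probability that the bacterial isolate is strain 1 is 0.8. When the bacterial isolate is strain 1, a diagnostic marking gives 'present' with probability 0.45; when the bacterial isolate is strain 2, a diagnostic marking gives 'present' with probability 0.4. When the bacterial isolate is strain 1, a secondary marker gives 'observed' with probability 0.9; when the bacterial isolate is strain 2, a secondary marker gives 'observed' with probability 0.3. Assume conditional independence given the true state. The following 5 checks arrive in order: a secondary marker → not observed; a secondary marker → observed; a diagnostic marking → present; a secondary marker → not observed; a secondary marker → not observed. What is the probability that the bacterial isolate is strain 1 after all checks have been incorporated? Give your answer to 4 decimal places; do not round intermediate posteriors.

After a secondary marker='not observed': P(strain 1) = 0.1·0.8000 / (0.1·0.8000 + 0.7·0.2000) ≈ 0.3636
After a secondary marker='observed': P(strain 1) = 0.9·0.3636 / (0.9·0.3636 + 0.3·0.6364) ≈ 0.6316
After a diagnostic marking='present': P(strain 1) = 0.45·0.6316 / (0.45·0.6316 + 0.4·0.3684) ≈ 0.6585
After a secondary marker='not observed': P(strain 1) = 0.1·0.6585 / (0.1·0.6585 + 0.7·0.3415) ≈ 0.2160
After a secondary marker='not observed': P(strain 1) = 0.1·0.2160 / (0.1·0.2160 + 0.7·0.7840) ≈ 0.0379

0.0379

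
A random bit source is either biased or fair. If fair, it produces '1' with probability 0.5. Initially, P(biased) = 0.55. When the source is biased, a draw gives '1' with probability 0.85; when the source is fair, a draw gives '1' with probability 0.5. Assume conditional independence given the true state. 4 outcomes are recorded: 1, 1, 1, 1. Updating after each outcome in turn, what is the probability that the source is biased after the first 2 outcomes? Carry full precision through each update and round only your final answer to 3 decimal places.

0.779

After '1': P(biased) = 0.85·0.5500 / (0.85·0.5500 + 0.5·0.4500) ≈ 0.6751
After '1': P(biased) = 0.85·0.6751 / (0.85·0.6751 + 0.5·0.3249) ≈ 0.7794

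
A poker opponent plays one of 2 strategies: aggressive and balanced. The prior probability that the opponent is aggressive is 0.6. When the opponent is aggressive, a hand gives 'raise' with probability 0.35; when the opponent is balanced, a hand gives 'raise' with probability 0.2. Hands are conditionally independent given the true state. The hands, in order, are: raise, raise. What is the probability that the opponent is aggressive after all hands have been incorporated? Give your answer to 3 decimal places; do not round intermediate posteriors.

After 'raise': P(aggressive) = 0.35·0.6000 / (0.35·0.6000 + 0.2·0.4000) ≈ 0.7241
After 'raise': P(aggressive) = 0.35·0.7241 / (0.35·0.7241 + 0.2·0.2759) ≈ 0.8212

0.821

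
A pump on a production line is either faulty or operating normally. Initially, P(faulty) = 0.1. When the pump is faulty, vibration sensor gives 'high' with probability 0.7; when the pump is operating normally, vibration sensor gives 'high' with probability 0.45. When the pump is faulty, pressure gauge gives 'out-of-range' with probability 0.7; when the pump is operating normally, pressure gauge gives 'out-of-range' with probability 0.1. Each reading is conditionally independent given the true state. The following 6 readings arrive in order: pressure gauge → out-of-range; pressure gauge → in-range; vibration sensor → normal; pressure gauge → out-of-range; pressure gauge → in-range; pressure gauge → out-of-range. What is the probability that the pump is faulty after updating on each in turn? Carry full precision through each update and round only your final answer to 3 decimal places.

After pressure gauge='out-of-range': P(faulty) = 0.7·0.1000 / (0.7·0.1000 + 0.1·0.9000) ≈ 0.4375
After pressure gauge='in-range': P(faulty) = 0.3·0.4375 / (0.3·0.4375 + 0.9·0.5625) ≈ 0.2059
After vibration sensor='normal': P(faulty) = 0.3·0.2059 / (0.3·0.2059 + 0.55·0.7941) ≈ 0.1239
After pressure gauge='out-of-range': P(faulty) = 0.7·0.1239 / (0.7·0.1239 + 0.1·0.8761) ≈ 0.4975
After pressure gauge='in-range': P(faulty) = 0.3·0.4975 / (0.3·0.4975 + 0.9·0.5025) ≈ 0.2481
After pressure gauge='out-of-range': P(faulty) = 0.7·0.2481 / (0.7·0.2481 + 0.1·0.7519) ≈ 0.6979

0.698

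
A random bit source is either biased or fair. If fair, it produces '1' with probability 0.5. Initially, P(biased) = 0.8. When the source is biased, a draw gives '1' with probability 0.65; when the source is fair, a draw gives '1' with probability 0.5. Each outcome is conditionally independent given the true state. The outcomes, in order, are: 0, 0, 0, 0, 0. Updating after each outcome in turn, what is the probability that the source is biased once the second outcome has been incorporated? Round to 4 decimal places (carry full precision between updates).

0.6622

Apply Bayes' rule sequentially, carrying P(biased) forward.
After '0': P(biased) = 0.35·0.8000 / (0.35·0.8000 + 0.5·0.2000) ≈ 0.7368
After '0': P(biased) = 0.35·0.7368 / (0.35·0.7368 + 0.5·0.2632) ≈ 0.6622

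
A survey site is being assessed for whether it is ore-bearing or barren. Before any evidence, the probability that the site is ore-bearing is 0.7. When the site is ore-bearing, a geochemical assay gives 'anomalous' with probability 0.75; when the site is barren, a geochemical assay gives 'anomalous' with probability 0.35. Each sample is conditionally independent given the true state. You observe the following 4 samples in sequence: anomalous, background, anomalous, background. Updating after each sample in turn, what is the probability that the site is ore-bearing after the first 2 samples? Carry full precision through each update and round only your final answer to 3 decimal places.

0.658

Each posterior becomes the prior for the next update.
After 'anomalous': P(ore) = 0.75·0.7000 / (0.75·0.7000 + 0.35·0.3000) ≈ 0.8333
After 'background': P(ore) = 0.25·0.8333 / (0.25·0.8333 + 0.65·0.1667) ≈ 0.6579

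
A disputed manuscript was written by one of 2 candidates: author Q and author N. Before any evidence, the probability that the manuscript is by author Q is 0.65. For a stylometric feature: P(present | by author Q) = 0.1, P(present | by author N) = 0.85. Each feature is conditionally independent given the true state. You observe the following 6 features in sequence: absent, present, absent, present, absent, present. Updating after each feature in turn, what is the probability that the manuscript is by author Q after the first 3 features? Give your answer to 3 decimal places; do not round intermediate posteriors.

Apply Bayes' rule sequentially, carrying P(author Q) forward.
After 'absent': P(author Q) = 0.9·0.6500 / (0.9·0.6500 + 0.15·0.3500) ≈ 0.9176
After 'present': P(author Q) = 0.1·0.9176 / (0.1·0.9176 + 0.85·0.0824) ≈ 0.5673
After 'absent': P(author Q) = 0.9·0.5673 / (0.9·0.5673 + 0.15·0.4327) ≈ 0.8872

0.887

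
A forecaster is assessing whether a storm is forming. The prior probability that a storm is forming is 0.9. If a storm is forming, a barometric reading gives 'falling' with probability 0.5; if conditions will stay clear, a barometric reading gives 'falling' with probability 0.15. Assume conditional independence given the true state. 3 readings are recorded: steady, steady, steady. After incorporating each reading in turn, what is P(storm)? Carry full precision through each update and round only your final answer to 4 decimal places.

After 'steady': P(storm) = 0.5·0.9000 / (0.5·0.9000 + 0.85·0.1000) ≈ 0.8411
After 'steady': P(storm) = 0.5·0.8411 / (0.5·0.8411 + 0.85·0.1589) ≈ 0.7569
After 'steady': P(storm) = 0.5·0.7569 / (0.5·0.7569 + 0.85·0.2431) ≈ 0.6469

0.6469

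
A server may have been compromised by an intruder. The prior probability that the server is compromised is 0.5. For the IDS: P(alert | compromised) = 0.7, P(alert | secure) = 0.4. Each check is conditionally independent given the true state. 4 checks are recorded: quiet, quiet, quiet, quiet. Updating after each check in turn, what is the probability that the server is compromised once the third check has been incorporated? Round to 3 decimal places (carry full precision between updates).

0.111

Apply Bayes' rule sequentially, carrying P(compromised) forward.
After 'quiet': P(compromised) = 0.3·0.5000 / (0.3·0.5000 + 0.6·0.5000) ≈ 0.3333
After 'quiet': P(compromised) = 0.3·0.3333 / (0.3·0.3333 + 0.6·0.6667) ≈ 0.2000
After 'quiet': P(compromised) = 0.3·0.2000 / (0.3·0.2000 + 0.6·0.8000) ≈ 0.1111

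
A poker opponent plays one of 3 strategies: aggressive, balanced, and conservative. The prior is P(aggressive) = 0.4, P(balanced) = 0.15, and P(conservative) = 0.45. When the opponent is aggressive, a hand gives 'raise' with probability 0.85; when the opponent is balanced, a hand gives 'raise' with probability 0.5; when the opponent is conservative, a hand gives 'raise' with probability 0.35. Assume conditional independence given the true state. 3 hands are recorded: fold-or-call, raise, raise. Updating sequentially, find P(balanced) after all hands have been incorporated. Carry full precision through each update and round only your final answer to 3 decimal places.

0.191

After 'fold-or-call': normaliser = 0.15·0.4000 + 0.5·0.1500 + 0.65·0.4500; P(aggressive) ≈ 0.1404, P(balanced) ≈ 0.1754, P(conservative) ≈ 0.6842
After 'raise': normaliser = 0.85·0.1404 + 0.5·0.1754 + 0.35·0.6842; P(aggressive) ≈ 0.2672, P(balanced) ≈ 0.1965, P(conservative) ≈ 0.5363
After 'raise': normaliser = 0.85·0.2672 + 0.5·0.1965 + 0.35·0.5363; P(aggressive) ≈ 0.4427, P(balanced) ≈ 0.1915, P(conservative) ≈ 0.3659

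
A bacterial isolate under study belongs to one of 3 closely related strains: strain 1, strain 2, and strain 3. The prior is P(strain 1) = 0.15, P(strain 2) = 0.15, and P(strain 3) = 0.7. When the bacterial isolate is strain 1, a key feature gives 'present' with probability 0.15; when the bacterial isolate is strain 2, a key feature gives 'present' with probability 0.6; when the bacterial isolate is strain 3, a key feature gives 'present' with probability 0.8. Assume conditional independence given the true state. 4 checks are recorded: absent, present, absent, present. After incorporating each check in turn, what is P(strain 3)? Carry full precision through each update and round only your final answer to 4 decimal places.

After 'absent': normaliser = 0.85·0.1500 + 0.4·0.1500 + 0.2·0.7000; P(strain 1) ≈ 0.3893, P(strain 2) ≈ 0.1832, P(strain 3) ≈ 0.4275
After 'present': normaliser = 0.15·0.3893 + 0.6·0.1832 + 0.8·0.4275; P(strain 1) ≈ 0.1144, P(strain 2) ≈ 0.2154, P(strain 3) ≈ 0.6702
After 'absent': normaliser = 0.85·0.1144 + 0.4·0.2154 + 0.2·0.6702; P(strain 1) ≈ 0.3064, P(strain 2) ≈ 0.2714, P(strain 3) ≈ 0.4222
After 'present': normaliser = 0.15·0.3064 + 0.6·0.2714 + 0.8·0.4222; P(strain 1) ≈ 0.0841, P(strain 2) ≈ 0.2979, P(strain 3) ≈ 0.6180

0.6180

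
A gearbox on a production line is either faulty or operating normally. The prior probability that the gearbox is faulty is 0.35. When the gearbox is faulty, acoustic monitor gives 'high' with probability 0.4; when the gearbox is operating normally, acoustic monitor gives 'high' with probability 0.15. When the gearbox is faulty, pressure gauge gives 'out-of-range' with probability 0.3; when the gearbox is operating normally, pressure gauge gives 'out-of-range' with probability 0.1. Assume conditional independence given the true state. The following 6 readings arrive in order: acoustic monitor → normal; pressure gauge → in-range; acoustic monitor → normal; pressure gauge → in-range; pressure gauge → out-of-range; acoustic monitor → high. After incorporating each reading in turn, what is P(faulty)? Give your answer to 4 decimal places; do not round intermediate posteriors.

After acoustic monitor='normal': P(faulty) = 0.6·0.3500 / (0.6·0.3500 + 0.85·0.6500) ≈ 0.2754
After pressure gauge='in-range': P(faulty) = 0.7·0.2754 / (0.7·0.2754 + 0.9·0.7246) ≈ 0.2282
After acoustic monitor='normal': P(faulty) = 0.6·0.2282 / (0.6·0.2282 + 0.85·0.7718) ≈ 0.1726
After pressure gauge='in-range': P(faulty) = 0.7·0.1726 / (0.7·0.1726 + 0.9·0.8274) ≈ 0.1396
After pressure gauge='out-of-range': P(faulty) = 0.3·0.1396 / (0.3·0.1396 + 0.1·0.8604) ≈ 0.3275
After acoustic monitor='high': P(faulty) = 0.4·0.3275 / (0.4·0.3275 + 0.15·0.6725) ≈ 0.5649

0.5649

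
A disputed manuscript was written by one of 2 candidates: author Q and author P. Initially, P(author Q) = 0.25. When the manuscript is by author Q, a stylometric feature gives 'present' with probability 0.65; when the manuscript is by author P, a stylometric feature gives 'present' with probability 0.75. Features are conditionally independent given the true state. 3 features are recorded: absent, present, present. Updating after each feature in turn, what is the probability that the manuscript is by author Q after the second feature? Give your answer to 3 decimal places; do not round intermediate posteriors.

0.288

After 'absent': P(author Q) = 0.35·0.2500 / (0.35·0.2500 + 0.25·0.7500) ≈ 0.3182
After 'present': P(author Q) = 0.65·0.3182 / (0.65·0.3182 + 0.75·0.6818) ≈ 0.2880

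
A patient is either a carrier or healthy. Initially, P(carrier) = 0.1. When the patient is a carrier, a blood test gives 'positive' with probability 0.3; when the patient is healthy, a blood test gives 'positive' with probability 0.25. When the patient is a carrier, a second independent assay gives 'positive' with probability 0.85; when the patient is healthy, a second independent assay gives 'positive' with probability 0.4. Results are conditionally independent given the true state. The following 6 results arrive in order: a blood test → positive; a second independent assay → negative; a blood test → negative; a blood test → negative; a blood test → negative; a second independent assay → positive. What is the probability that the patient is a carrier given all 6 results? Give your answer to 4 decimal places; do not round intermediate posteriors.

After a blood test='positive': P(carrier) = 0.3·0.1000 / (0.3·0.1000 + 0.25·0.9000) ≈ 0.1176
After a second independent assay='negative': P(carrier) = 0.15·0.1176 / (0.15·0.1176 + 0.6·0.8824) ≈ 0.0323
After a blood test='negative': P(carrier) = 0.7·0.0323 / (0.7·0.0323 + 0.75·0.9677) ≈ 0.0302
After a blood test='negative': P(carrier) = 0.7·0.0302 / (0.7·0.0302 + 0.75·0.9698) ≈ 0.0282
After a blood test='negative': P(carrier) = 0.7·0.0282 / (0.7·0.0282 + 0.75·0.9718) ≈ 0.0264
After a second independent assay='positive': P(carrier) = 0.85·0.0264 / (0.85·0.0264 + 0.4·0.9736) ≈ 0.0545

0.0545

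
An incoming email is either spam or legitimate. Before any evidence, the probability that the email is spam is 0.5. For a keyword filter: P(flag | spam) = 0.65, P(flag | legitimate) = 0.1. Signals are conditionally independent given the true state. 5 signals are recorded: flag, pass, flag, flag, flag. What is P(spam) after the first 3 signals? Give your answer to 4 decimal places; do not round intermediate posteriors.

After 'flag': P(spam) = 0.65·0.5000 / (0.65·0.5000 + 0.1·0.5000) ≈ 0.8667
After 'pass': P(spam) = 0.35·0.8667 / (0.35·0.8667 + 0.9·0.1333) ≈ 0.7165
After 'flag': P(spam) = 0.65·0.7165 / (0.65·0.7165 + 0.1·0.2835) ≈ 0.9426

0.9426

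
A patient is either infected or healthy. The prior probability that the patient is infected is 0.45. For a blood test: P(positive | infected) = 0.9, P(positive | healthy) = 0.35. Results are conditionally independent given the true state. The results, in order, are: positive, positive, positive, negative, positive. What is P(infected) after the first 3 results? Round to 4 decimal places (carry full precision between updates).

After 'positive': P(infected) = 0.9·0.4500 / (0.9·0.4500 + 0.35·0.5500) ≈ 0.6778
After 'positive': P(infected) = 0.9·0.6778 / (0.9·0.6778 + 0.35·0.3222) ≈ 0.8440
After 'positive': P(infected) = 0.9·0.8440 / (0.9·0.8440 + 0.35·0.1560) ≈ 0.9329

0.9329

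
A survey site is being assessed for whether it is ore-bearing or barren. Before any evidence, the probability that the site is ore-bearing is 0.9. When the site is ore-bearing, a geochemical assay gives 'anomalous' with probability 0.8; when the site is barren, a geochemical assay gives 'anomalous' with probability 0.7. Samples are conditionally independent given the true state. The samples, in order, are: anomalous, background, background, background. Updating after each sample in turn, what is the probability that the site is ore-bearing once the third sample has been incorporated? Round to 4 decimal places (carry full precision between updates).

0.8205

After 'anomalous': P(ore) = 0.8·0.9000 / (0.8·0.9000 + 0.7·0.1000) ≈ 0.9114
After 'background': P(ore) = 0.2·0.9114 / (0.2·0.9114 + 0.3·0.0886) ≈ 0.8727
After 'background': P(ore) = 0.2·0.8727 / (0.2·0.8727 + 0.3·0.1273) ≈ 0.8205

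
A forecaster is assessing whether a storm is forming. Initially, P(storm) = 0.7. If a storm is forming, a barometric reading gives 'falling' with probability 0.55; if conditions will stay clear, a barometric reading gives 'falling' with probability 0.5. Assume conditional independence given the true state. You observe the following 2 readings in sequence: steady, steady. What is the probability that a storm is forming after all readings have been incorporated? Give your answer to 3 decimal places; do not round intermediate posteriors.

After 'steady': P(storm) = 0.45·0.7000 / (0.45·0.7000 + 0.5·0.3000) ≈ 0.6774
After 'steady': P(storm) = 0.45·0.6774 / (0.45·0.6774 + 0.5·0.3226) ≈ 0.6540

0.654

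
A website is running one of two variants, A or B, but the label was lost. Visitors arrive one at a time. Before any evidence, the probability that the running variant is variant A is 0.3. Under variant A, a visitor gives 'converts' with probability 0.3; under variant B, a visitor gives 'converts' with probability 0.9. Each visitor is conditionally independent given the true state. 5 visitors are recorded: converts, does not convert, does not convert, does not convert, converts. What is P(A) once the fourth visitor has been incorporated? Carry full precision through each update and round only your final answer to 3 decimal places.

0.980

Apply Bayes' rule sequentially, carrying P(A) forward.
After 'converts': P(A) = 0.3·0.3000 / (0.3·0.3000 + 0.9·0.7000) ≈ 0.1250
After 'does not convert': P(A) = 0.7·0.1250 / (0.7·0.1250 + 0.1·0.8750) ≈ 0.5000
After 'does not convert': P(A) = 0.7·0.5000 / (0.7·0.5000 + 0.1·0.5000) ≈ 0.8750
After 'does not convert': P(A) = 0.7·0.8750 / (0.7·0.8750 + 0.1·0.1250) ≈ 0.9800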